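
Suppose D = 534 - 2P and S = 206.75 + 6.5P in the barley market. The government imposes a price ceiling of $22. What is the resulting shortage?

Shortage = 140.25

Equilibrium price would be P* = 38.5, so the ceiling at 22 binds.
At P = 22: D = 534 − 2(22) = 490, S = 206.75 + 6.5(22) = 349.75.
Shortage = 490 − 349.75 = 140.25.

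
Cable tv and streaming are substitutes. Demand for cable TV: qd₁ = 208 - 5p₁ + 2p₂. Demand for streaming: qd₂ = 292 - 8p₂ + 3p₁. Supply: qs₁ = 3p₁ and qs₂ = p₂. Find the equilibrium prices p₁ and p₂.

Market 1: 208 - 5p₁ + 2p₂ = 3p₁ → 8p₁ - 2p₂ = 208.
Market 2: 9p₂ - 3p₁ = 292.
Eliminating p₂: 9×(1) + 2×(2) gives 66p₁ = 2456, so p₁ = 1228/33.
Back-substitute into (2): p₂ = (292 + 3×1228/33) / 9 = 1480/33.

p₁ = 1228/33, p₂ = 1480/33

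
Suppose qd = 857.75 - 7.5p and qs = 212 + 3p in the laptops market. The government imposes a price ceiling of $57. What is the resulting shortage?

Shortage = 47.25

Equilibrium price would be p* = 61.5, so the ceiling at 57 binds.
At p = 57: qd = 857.75 − 7.5(57) = 430.25, qs = 212 + 3(57) = 383.
Shortage = 430.25 − 383 = 47.25.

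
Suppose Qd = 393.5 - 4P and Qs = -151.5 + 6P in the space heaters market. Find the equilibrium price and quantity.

P* = 54.5, Q* = 175.5

Set Qd = Qs: 393.5 - 4P = -151.5 + 6P.
545 = 10P, so P* = 54.5.
Q* = 393.5 − 4(54.5) = 175.5.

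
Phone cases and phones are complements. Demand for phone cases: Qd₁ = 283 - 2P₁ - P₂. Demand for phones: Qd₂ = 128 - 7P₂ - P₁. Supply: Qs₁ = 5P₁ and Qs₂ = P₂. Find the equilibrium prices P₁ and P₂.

P₁ = 2136/55, P₂ = 613/55

Market 1: 283 - 2P₁ - P₂ = 5P₁ → 7P₁ + P₂ = 283.
Market 2: 8P₂ + P₁ = 128.
Eliminating P₂: 8×(1) − 1×(2) gives 55P₁ = 2136, so P₁ = 2136/55.
Back-substitute into (2): P₂ = (128 − 1×2136/55) / 8 = 613/55.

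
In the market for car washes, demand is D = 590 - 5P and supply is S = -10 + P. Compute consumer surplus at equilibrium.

Equilibrium: 590 - 5P = -10 + P gives P* = 100, Q* = 90.
Demand choke price (D = 0): P = 118.
CS = ½(118 − 100)(90) = 810.

Consumer surplus = 810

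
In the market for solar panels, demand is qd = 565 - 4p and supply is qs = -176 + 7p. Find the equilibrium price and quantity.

p* = 741/11, q* = 3251/11

Set qd = qs: 565 - 4p = -176 + 7p.
741 = 11p, so p* = 741/11.
q* = 565 − 4(741/11) = 3251/11.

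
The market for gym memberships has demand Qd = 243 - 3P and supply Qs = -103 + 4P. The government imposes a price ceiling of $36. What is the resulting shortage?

Equilibrium price would be P* = 346/7, so the ceiling at 36 binds.
At P = 36: Qd = 243 − 3(36) = 135, Qs = -103 + 4(36) = 41.
Shortage = 135 − 41 = 94.

Shortage = 94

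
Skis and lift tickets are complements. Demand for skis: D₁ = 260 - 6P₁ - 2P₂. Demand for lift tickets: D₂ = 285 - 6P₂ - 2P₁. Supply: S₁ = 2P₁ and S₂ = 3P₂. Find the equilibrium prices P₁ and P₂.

P₁ = 885/34, P₂ = 440/17

Market 1: 260 - 6P₁ - 2P₂ = 2P₁ → 8P₁ + 2P₂ = 260.
Market 2: 9P₂ + 2P₁ = 285.
Eliminating P₂: 9×(1) − 2×(2) gives 68P₁ = 1770, so P₁ = 885/34.
Back-substitute into (2): P₂ = (285 − 2×885/34) / 9 = 440/17.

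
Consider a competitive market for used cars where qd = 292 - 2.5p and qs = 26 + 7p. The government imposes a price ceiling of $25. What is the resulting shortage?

Shortage = 28.5

Equilibrium price would be p* = 28, so the ceiling at 25 binds.
At p = 25: qd = 292 − 2.5(25) = 229.5, qs = 26 + 7(25) = 201.
Shortage = 229.5 − 201 = 28.5.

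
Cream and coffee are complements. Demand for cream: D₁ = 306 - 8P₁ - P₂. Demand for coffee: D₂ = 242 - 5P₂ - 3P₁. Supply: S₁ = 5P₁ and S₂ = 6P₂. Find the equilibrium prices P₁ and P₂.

Market 1: 306 - 8P₁ - P₂ = 5P₁ → 13P₁ + P₂ = 306.
Market 2: 11P₂ + 3P₁ = 242.
Eliminating P₂: 11×(1) − 1×(2) gives 140P₁ = 3124, so P₁ = 781/35.
Back-substitute into (2): P₂ = (242 − 3×781/35) / 11 = 557/35.

P₁ = 781/35, P₂ = 557/35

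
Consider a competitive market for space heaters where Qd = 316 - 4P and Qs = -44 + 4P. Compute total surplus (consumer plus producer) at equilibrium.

Total surplus = 4624

Equilibrium: 316 - 4P = -44 + 4P gives P* = 45, Q* = 136.
Demand choke price: P = 79; supply starts at P = 11.
CS = ½(79 − 45)(136) = 2312; PS = ½(45 − 11)(136) = 2312.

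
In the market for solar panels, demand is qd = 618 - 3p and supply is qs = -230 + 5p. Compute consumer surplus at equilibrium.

Consumer surplus = 15000

Equilibrium: 618 - 3p = -230 + 5p gives p* = 106, q* = 300.
Demand choke price (qd = 0): p = 206.
CS = ½(206 − 106)(300) = 15000.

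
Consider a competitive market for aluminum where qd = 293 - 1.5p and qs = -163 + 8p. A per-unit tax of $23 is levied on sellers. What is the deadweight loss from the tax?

Pre-tax equilibrium: p* = 48, q* = 221.
Tax on sellers shifts supply to qs = -163 + 8(p − 23) = -347 + 8p.
293 - 1.5p = -347 + 8p gives buyer price pb = 1280/19; sellers receive ps = 1280/19 − 23 = 843/19.
New quantity: q = 293 − 1.5(1280/19) = 3647/19.
DWL = ½ × 23 × (221 − 3647/19) = 6348/19.

Deadweight loss = 6348/19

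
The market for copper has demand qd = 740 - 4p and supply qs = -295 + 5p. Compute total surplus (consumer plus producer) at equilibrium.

Equilibrium: 740 - 4p = -295 + 5p gives p* = 115, q* = 280.
Demand choke price: p = 185; supply starts at p = 59.
CS = ½(185 − 115)(280) = 9800; PS = ½(115 − 59)(280) = 7840.

Total surplus = 17640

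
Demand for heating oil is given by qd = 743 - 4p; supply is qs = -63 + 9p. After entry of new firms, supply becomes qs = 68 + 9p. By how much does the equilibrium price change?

Δp = -131/13

Original equilibrium: p* = 62, q* = 495.
New equilibrium: 743 - 4p = 68 + 9p, so 675 = 13p and p' = 675/13; q' = 743 − 4(675/13) = 6959/13.
Change in price: 675/13 − 62 = -131/13.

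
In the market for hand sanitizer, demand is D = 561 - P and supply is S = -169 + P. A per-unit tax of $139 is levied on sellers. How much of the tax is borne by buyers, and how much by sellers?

Buyers bear $69.5, sellers bear $69.5

Pre-tax equilibrium: P* = 365, Q* = 196.
Tax on sellers shifts supply to S = -169 + 1(P − 139) = -308 + P.
561 - P = -308 + P gives buyer price Pb = 434.5; sellers receive Ps = 434.5 − 139 = 295.5.
New quantity: Q = 561 − 1(434.5) = 126.5.
Buyer burden = 434.5 − 365 = 69.5; seller burden = 365 − 295.5 = 69.5.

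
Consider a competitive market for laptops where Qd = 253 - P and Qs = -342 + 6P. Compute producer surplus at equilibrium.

Equilibrium: 253 - P = -342 + 6P gives P* = 85, Q* = 168.
Supply starts at P = 57 (where Qs = 0).
PS = ½(85 − 57)(168) = 2352.

Producer surplus = 2352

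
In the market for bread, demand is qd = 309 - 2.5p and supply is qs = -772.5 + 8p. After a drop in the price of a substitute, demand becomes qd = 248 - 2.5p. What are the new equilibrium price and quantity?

Original equilibrium: p* = 103, q* = 51.5.
New equilibrium: 248 - 2.5p = -772.5 + 8p, so 1020.5 = 10.5p and p' = 2041/21; q' = 248 − 2.5(2041/21) = 211/42.

p' = 2041/21, q' = 211/42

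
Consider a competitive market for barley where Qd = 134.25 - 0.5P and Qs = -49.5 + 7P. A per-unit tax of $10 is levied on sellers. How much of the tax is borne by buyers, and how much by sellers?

Pre-tax equilibrium: P* = 24.5, Q* = 122.
Tax on sellers shifts supply to Qs = -49.5 + 7(P − 10) = -119.5 + 7P.
134.25 - 0.5P = -119.5 + 7P gives buyer price Pb = 203/6; sellers receive Ps = 203/6 − 10 = 143/6.
New quantity: Q = 134.25 − 0.5(203/6) = 352/3.
Buyer burden = 203/6 − 24.5 = 28/3; seller burden = 24.5 − 143/6 = 2/3.

Buyers bear 28/3, sellers bear 2/3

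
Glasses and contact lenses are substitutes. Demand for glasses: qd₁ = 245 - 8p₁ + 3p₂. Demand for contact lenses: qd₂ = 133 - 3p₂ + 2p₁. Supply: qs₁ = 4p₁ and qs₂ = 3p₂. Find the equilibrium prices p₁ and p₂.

p₁ = 623/22, p₂ = 1043/33

Market 1: 245 - 8p₁ + 3p₂ = 4p₁ → 12p₁ - 3p₂ = 245.
Market 2: 6p₂ - 2p₁ = 133.
Eliminating p₂: 6×(1) + 3×(2) gives 66p₁ = 1869, so p₁ = 623/22.
Back-substitute into (2): p₂ = (133 + 2×623/22) / 6 = 1043/33.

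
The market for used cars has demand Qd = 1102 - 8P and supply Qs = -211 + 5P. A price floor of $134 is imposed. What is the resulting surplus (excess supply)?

Surplus = 429

Equilibrium price would be P* = 101, so the floor at 134 binds.
At P = 134: Qd = 30, Qs = 459.
Surplus = 459 − 30 = 429.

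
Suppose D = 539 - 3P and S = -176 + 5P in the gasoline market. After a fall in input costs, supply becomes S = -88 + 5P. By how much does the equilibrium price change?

ΔP = -11

Original equilibrium: P* = 89.375, Q* = 270.875.
New equilibrium: 539 - 3P = -88 + 5P, so 627 = 8P and P' = 78.375; Q' = 539 − 3(78.375) = 303.875.
Change in price: 78.375 − 89.375 = -11.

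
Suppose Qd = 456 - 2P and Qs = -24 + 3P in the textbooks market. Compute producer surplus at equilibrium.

Producer surplus = 11616

Equilibrium: 456 - 2P = -24 + 3P gives P* = 96, Q* = 264.
Supply starts at P = 8 (where Qs = 0).
PS = ½(96 − 8)(264) = 11616.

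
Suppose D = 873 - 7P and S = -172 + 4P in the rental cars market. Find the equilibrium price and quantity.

Set D = S: 873 - 7P = -172 + 4P.
1045 = 11P, so P* = 95.
Q* = 873 − 7(95) = 208.

P* = 95, Q* = 208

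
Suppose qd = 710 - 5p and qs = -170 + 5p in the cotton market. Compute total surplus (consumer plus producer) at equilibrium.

Equilibrium: 710 - 5p = -170 + 5p gives p* = 88, q* = 270.
Demand choke price: p = 142; supply starts at p = 34.
CS = ½(142 − 88)(270) = 7290; PS = ½(88 − 34)(270) = 7290.

Total surplus = 14580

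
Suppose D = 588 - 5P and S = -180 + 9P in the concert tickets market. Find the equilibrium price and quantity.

Set D = S: 588 - 5P = -180 + 9P.
768 = 14P, so P* = 384/7.
Q* = 588 − 5(384/7) = 2196/7.

P* = 384/7, Q* = 2196/7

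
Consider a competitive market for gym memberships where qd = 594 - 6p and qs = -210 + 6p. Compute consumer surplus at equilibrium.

Equilibrium: 594 - 6p = -210 + 6p gives p* = 67, q* = 192.
Demand choke price (qd = 0): p = 99.
CS = ½(99 − 67)(192) = 3072.

Consumer surplus = 3072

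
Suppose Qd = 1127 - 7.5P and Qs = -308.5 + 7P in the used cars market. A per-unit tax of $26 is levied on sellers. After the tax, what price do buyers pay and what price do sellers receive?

Pre-tax equilibrium: P* = 99, Q* = 384.5.
Tax on sellers shifts supply to Qs = -308.5 + 7(P − 26) = -490.5 + 7P.
1127 - 7.5P = -490.5 + 7P gives buyer price Pb = 3235/29; sellers receive Ps = 3235/29 − 26 = 2481/29.
New quantity: Q = 1127 − 7.5(3235/29) = 16841/58.

Buyers pay 3235/29, sellers receive 2481/29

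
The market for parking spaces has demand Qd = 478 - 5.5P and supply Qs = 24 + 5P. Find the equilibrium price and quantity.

P* = 908/21, Q* = 5044/21

Set Qd = Qs: 478 - 5.5P = 24 + 5P.
454 = 10.5P, so P* = 908/21.
Q* = 478 − 5.5(908/21) = 5044/21.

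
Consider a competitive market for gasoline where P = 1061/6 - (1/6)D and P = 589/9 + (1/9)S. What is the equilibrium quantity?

Q* = 401

Set the two price expressions equal: 1061/6 - (1/6)Q = 589/9 + (1/9)Q.
2005/18 = (5/18)Q, so Q* = 401.
P* = 1061/6 − (1/6)(401) = 110.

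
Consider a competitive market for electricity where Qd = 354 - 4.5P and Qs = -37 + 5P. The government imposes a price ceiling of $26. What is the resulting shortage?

Shortage = 144

Equilibrium price would be P* = 782/19, so the ceiling at 26 binds.
At P = 26: Qd = 354 − 4.5(26) = 237, Qs = -37 + 5(26) = 93.
Shortage = 237 − 93 = 144.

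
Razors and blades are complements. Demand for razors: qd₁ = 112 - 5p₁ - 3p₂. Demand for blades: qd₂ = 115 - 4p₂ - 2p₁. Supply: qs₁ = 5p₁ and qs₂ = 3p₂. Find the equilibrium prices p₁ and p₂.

p₁ = 6.859375, p₂ = 14.46875

Market 1: 112 - 5p₁ - 3p₂ = 5p₁ → 10p₁ + 3p₂ = 112.
Market 2: 7p₂ + 2p₁ = 115.
Eliminating p₂: 7×(1) − 3×(2) gives 64p₁ = 439, so p₁ = 6.859375.
Back-substitute into (2): p₂ = (115 − 2×6.859375) / 7 = 14.46875.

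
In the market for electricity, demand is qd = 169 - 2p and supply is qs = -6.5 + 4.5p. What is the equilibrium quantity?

q* = 115

Set qd = qs: 169 - 2p = -6.5 + 4.5p.
175.5 = 6.5p, so p* = 27.
q* = 169 − 2(27) = 115.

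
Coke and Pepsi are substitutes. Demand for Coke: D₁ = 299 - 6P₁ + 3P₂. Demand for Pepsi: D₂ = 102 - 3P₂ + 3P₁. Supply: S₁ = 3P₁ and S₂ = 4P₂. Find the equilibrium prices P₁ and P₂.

P₁ = 2399/54, P₂ = 605/18

Market 1: 299 - 6P₁ + 3P₂ = 3P₁ → 9P₁ - 3P₂ = 299.
Market 2: 7P₂ - 3P₁ = 102.
Eliminating P₂: 7×(1) + 3×(2) gives 54P₁ = 2399, so P₁ = 2399/54.
Back-substitute into (2): P₂ = (102 + 3×2399/54) / 7 = 605/18.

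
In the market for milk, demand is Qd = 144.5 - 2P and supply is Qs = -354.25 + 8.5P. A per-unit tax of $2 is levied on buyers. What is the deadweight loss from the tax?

Pre-tax equilibrium: P* = 47.5, Q* = 49.5.
Tax on buyers shifts demand to Qd = 144.5 − 2(P + 2) = 140.5 - 2P.
140.5 - 2P = -354.25 + 8.5P gives seller price Ps = 1979/42; buyers pay Pb = 1979/42 + 2 = 2063/42.
New quantity: Q = 144.5 − 2(2063/42) = 1943/42.
DWL = ½ × 2 × (49.5 − 1943/42) = 68/21.

Deadweight loss = 68/21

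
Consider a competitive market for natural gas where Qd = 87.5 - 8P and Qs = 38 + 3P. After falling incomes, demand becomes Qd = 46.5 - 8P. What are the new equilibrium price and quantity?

Original equilibrium: P* = 4.5, Q* = 51.5.
New equilibrium: 46.5 - 8P = 38 + 3P, so 8.5 = 11P and P' = 17/22; Q' = 46.5 − 8(17/22) = 887/22.

P' = 17/22, Q' = 887/22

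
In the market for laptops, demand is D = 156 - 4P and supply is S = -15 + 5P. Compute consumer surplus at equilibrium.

Consumer surplus = 800

Equilibrium: 156 - 4P = -15 + 5P gives P* = 19, Q* = 80.
Demand choke price (D = 0): P = 39.
CS = ½(39 − 19)(80) = 800.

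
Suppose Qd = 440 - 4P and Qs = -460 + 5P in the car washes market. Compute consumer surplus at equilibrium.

Equilibrium: 440 - 4P = -460 + 5P gives P* = 100, Q* = 40.
Demand choke price (Qd = 0): P = 110.
CS = ½(110 − 100)(40) = 200.

Consumer surplus = 200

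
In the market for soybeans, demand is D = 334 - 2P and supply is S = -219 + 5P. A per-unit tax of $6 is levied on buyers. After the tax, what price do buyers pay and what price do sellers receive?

Pre-tax equilibrium: P* = 79, Q* = 176.
Tax on buyers shifts demand to D = 334 − 2(P + 6) = 322 - 2P.
322 - 2P = -219 + 5P gives seller price Ps = 541/7; buyers pay Pb = 541/7 + 6 = 583/7.
New quantity: Q = 334 − 2(583/7) = 1172/7.

Buyers pay 583/7, sellers receive 541/7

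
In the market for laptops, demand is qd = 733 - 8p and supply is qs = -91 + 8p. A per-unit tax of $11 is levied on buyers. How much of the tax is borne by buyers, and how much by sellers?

Pre-tax equilibrium: p* = 51.5, q* = 321.
Tax on buyers shifts demand to qd = 733 − 8(p + 11) = 645 - 8p.
645 - 8p = -91 + 8p gives seller price ps = 46; buyers pay pb = 46 + 11 = 57.
New quantity: q = 733 − 8(57) = 277.
Buyer burden = 57 − 51.5 = 5.5; seller burden = 51.5 − 46 = 5.5.

Buyers bear $5.5, sellers bear $5.5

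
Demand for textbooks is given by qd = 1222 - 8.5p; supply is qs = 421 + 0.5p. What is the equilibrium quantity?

Set qd = qs: 1222 - 8.5p = 421 + 0.5p.
801 = 9p, so p* = 89.
q* = 1222 − 8.5(89) = 465.5.

q* = 465.5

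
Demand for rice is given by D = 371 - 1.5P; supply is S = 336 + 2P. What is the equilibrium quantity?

Set D = S: 371 - 1.5P = 336 + 2P.
35 = 3.5P, so P* = 10.
Q* = 371 − 1.5(10) = 356.

Q* = 356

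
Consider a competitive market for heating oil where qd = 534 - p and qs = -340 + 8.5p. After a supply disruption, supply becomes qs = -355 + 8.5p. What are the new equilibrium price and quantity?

Original equilibrium: p* = 92, q* = 442.
New equilibrium: 534 - p = -355 + 8.5p, so 889 = 9.5p and p' = 1778/19; q' = 534 − 1(1778/19) = 8368/19.

p' = 1778/19, q' = 8368/19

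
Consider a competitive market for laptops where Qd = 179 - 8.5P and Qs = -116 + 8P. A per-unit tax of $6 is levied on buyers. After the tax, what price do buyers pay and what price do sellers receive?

Buyers pay 686/33, sellers receive 488/33

Pre-tax equilibrium: P* = 590/33, Q* = 892/33.
Tax on buyers shifts demand to Qd = 179 − 8.5(P + 6) = 128 - 8.5P.
128 - 8.5P = -116 + 8P gives seller price Ps = 488/33; buyers pay Pb = 488/33 + 6 = 686/33.
New quantity: Q = 179 − 8.5(686/33) = 76/33.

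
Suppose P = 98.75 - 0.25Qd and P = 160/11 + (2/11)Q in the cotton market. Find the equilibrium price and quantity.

P* = 50, Q* = 195

Set the two price expressions equal: 98.75 - 0.25Q = 160/11 + (2/11)Q.
3705/44 = (19/44)Q, so Q* = 195.
P* = 98.75 − (0.25)(195) = 50.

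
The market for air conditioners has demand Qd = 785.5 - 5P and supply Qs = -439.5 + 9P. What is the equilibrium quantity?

Q* = 348

Set Qd = Qs: 785.5 - 5P = -439.5 + 9P.
1225 = 14P, so P* = 87.5.
Q* = 785.5 − 5(87.5) = 348.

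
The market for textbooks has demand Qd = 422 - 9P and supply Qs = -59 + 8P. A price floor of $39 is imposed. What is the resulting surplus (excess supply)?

Equilibrium price would be P* = 481/17, so the floor at 39 binds.
At P = 39: Qd = 71, Qs = 253.
Surplus = 253 − 71 = 182.

Surplus = 182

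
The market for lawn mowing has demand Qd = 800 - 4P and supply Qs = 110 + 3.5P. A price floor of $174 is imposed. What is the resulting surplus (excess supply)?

Surplus = 615

Equilibrium price would be P* = 92, so the floor at 174 binds.
At P = 174: Qd = 104, Qs = 719.
Surplus = 719 − 104 = 615.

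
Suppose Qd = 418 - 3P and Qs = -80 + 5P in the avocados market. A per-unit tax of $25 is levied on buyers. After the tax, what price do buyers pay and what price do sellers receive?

Buyers pay $77.875, sellers receive $52.875

Pre-tax equilibrium: P* = 62.25, Q* = 231.25.
Tax on buyers shifts demand to Qd = 418 − 3(P + 25) = 343 - 3P.
343 - 3P = -80 + 5P gives seller price Ps = 52.875; buyers pay Pb = 52.875 + 25 = 77.875.
New quantity: Q = 418 − 3(77.875) = 184.375.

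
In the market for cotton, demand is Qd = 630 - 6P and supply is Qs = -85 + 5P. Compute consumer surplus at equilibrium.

Equilibrium: 630 - 6P = -85 + 5P gives P* = 65, Q* = 240.
Demand choke price (Qd = 0): P = 105.
CS = ½(105 − 65)(240) = 4800.

Consumer surplus = 4800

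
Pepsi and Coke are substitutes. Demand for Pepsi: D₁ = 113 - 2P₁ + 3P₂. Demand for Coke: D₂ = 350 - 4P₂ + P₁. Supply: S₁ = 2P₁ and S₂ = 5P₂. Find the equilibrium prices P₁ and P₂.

P₁ = 689/11, P₂ = 1513/33

Market 1: 113 - 2P₁ + 3P₂ = 2P₁ → 4P₁ - 3P₂ = 113.
Market 2: 9P₂ - P₁ = 350.
Eliminating P₂: 9×(1) + 3×(2) gives 33P₁ = 2067, so P₁ = 689/11.
Back-substitute into (2): P₂ = (350 + 1×689/11) / 9 = 1513/33.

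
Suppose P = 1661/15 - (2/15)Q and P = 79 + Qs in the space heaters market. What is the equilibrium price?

P* = 107

Set the two price expressions equal: 1661/15 - (2/15)Q = 79 + Q.
476/15 = (17/15)Q, so Q* = 28.
P* = 1661/15 − (2/15)(28) = 107.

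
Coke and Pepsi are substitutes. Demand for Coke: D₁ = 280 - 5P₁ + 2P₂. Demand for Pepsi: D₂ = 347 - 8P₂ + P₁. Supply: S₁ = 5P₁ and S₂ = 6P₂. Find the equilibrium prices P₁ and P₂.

P₁ = 769/23, P₂ = 625/23

Market 1: 280 - 5P₁ + 2P₂ = 5P₁ → 10P₁ - 2P₂ = 280.
Market 2: 14P₂ - P₁ = 347.
Eliminating P₂: 14×(1) + 2×(2) gives 138P₁ = 4614, so P₁ = 769/23.
Back-substitute into (2): P₂ = (347 + 1×769/23) / 14 = 625/23.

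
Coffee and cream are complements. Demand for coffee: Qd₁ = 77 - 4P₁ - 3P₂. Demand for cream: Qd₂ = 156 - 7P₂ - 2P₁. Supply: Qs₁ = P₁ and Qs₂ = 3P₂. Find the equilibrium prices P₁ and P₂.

Market 1: 77 - 4P₁ - 3P₂ = P₁ → 5P₁ + 3P₂ = 77.
Market 2: 10P₂ + 2P₁ = 156.
Eliminating P₂: 10×(1) − 3×(2) gives 44P₁ = 302, so P₁ = 151/22.
Back-substitute into (2): P₂ = (156 − 2×151/22) / 10 = 313/22.

P₁ = 151/22, P₂ = 313/22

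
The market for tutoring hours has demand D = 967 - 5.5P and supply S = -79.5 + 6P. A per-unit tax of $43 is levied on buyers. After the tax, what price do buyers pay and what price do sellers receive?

Buyers pay 2609/23, sellers receive 1620/23

Pre-tax equilibrium: P* = 91, Q* = 466.5.
Tax on buyers shifts demand to D = 967 − 5.5(P + 43) = 730.5 - 5.5P.
730.5 - 5.5P = -79.5 + 6P gives seller price Ps = 1620/23; buyers pay Pb = 1620/23 + 43 = 2609/23.
New quantity: Q = 967 − 5.5(2609/23) = 15783/46.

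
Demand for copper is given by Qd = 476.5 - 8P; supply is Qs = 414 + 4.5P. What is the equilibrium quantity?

Q* = 436.5

Set Qd = Qs: 476.5 - 8P = 414 + 4.5P.
62.5 = 12.5P, so P* = 5.
Q* = 476.5 − 8(5) = 436.5.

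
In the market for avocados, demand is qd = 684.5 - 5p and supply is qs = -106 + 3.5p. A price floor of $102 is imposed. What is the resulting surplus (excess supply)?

Surplus = 76.5

Equilibrium price would be p* = 93, so the floor at 102 binds.
At p = 102: qd = 174.5, qs = 251.
Surplus = 251 − 174.5 = 76.5.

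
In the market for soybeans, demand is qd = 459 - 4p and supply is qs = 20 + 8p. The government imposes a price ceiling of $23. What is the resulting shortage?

Equilibrium price would be p* = 439/12, so the ceiling at 23 binds.
At p = 23: qd = 459 − 4(23) = 367, qs = 20 + 8(23) = 204.
Shortage = 367 − 204 = 163.

Shortage = 163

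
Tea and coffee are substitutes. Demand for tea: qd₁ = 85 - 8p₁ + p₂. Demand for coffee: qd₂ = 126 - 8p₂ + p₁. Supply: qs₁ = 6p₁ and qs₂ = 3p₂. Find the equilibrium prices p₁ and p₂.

Market 1: 85 - 8p₁ + p₂ = 6p₁ → 14p₁ - p₂ = 85.
Market 2: 11p₂ - p₁ = 126.
Eliminating p₂: 11×(1) + 1×(2) gives 153p₁ = 1061, so p₁ = 1061/153.
Back-substitute into (2): p₂ = (126 + 1×1061/153) / 11 = 1849/153.

p₁ = 1061/153, p₂ = 1849/153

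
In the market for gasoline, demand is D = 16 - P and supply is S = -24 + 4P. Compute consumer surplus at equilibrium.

Consumer surplus = 32

Equilibrium: 16 - P = -24 + 4P gives P* = 8, Q* = 8.
Demand choke price (D = 0): P = 16.
CS = ½(16 − 8)(8) = 32.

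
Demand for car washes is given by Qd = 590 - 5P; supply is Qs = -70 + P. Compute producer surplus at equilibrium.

Producer surplus = 800

Equilibrium: 590 - 5P = -70 + P gives P* = 110, Q* = 40.
Supply starts at P = 70 (where Qs = 0).
PS = ½(110 − 70)(40) = 800.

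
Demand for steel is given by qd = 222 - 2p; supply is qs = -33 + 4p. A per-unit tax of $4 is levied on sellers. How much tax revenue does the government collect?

Tax revenue = 1580/3

Pre-tax equilibrium: p* = 42.5, q* = 137.
Tax on sellers shifts supply to qs = -33 + 4(p − 4) = -49 + 4p.
222 - 2p = -49 + 4p gives buyer price pb = 271/6; sellers receive ps = 271/6 − 4 = 247/6.
New quantity: q = 222 − 2(271/6) = 395/3.
Revenue = 4 × 395/3 = 1580/3.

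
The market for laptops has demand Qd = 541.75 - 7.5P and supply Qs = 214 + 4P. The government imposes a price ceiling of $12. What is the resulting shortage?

Equilibrium price would be P* = 28.5, so the ceiling at 12 binds.
At P = 12: Qd = 541.75 − 7.5(12) = 451.75, Qs = 214 + 4(12) = 262.
Shortage = 451.75 − 262 = 189.75.

Shortage = 189.75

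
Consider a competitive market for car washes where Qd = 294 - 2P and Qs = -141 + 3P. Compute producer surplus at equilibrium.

Equilibrium: 294 - 2P = -141 + 3P gives P* = 87, Q* = 120.
Supply starts at P = 47 (where Qs = 0).
PS = ½(87 − 47)(120) = 2400.

Producer surplus = 2400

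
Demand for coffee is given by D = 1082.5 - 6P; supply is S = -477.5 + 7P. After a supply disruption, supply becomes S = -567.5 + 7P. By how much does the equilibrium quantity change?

Original equilibrium: P* = 120, Q* = 362.5.
New equilibrium: 1082.5 - 6P = -567.5 + 7P, so 1650 = 13P and P' = 1650/13; Q' = 1082.5 − 6(1650/13) = 8345/26.
Change in quantity: 8345/26 − 362.5 = -540/13.

ΔQ = -540/13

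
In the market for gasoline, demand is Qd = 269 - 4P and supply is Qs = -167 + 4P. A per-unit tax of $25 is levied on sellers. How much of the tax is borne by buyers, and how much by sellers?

Pre-tax equilibrium: P* = 54.5, Q* = 51.
Tax on sellers shifts supply to Qs = -167 + 4(P − 25) = -267 + 4P.
269 - 4P = -267 + 4P gives buyer price Pb = 67; sellers receive Ps = 67 − 25 = 42.
New quantity: Q = 269 − 4(67) = 1.
Buyer burden = 67 − 54.5 = 12.5; seller burden = 54.5 − 42 = 12.5.

Buyers bear $12.5, sellers bear $12.5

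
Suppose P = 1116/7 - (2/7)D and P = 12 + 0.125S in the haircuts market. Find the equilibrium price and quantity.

Set the two price expressions equal: 1116/7 - (2/7)Q = 12 + 0.125Q.
1032/7 = (23/56)Q, so Q* = 8256/23.
P* = 1116/7 − (2/7)(8256/23) = 1308/23.

P* = 1308/23, Q* = 8256/23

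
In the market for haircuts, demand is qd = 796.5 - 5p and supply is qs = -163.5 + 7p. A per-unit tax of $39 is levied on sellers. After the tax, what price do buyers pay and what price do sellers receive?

Buyers pay $102.75, sellers receive $63.75

Pre-tax equilibrium: p* = 80, q* = 396.5.
Tax on sellers shifts supply to qs = -163.5 + 7(p − 39) = -436.5 + 7p.
796.5 - 5p = -436.5 + 7p gives buyer price pb = 102.75; sellers receive ps = 102.75 − 39 = 63.75.
New quantity: q = 796.5 − 5(102.75) = 282.75.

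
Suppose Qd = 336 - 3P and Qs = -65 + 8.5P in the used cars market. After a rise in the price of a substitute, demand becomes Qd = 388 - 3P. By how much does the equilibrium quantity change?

Original equilibrium: P* = 802/23, Q* = 5322/23.
New equilibrium: 388 - 3P = -65 + 8.5P, so 453 = 11.5P and P' = 906/23; Q' = 388 − 3(906/23) = 6206/23.
Change in quantity: 6206/23 − 5322/23 = 884/23.

ΔQ = 884/23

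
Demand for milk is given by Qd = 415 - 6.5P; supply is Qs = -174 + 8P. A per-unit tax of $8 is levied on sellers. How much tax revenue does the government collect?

Tax revenue = 28368/29

Pre-tax equilibrium: P* = 1178/29, Q* = 4378/29.
Tax on sellers shifts supply to Qs = -174 + 8(P − 8) = -238 + 8P.
415 - 6.5P = -238 + 8P gives buyer price Pb = 1306/29; sellers receive Ps = 1306/29 − 8 = 1074/29.
New quantity: Q = 415 − 6.5(1306/29) = 3546/29.
Revenue = 8 × 3546/29 = 28368/29.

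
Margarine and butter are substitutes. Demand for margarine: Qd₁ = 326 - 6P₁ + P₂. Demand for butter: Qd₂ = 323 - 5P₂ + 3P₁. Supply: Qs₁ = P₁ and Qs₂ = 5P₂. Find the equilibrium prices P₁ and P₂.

Market 1: 326 - 6P₁ + P₂ = P₁ → 7P₁ - P₂ = 326.
Market 2: 10P₂ - 3P₁ = 323.
Eliminating P₂: 10×(1) + 1×(2) gives 67P₁ = 3583, so P₁ = 3583/67.
Back-substitute into (2): P₂ = (323 + 3×3583/67) / 10 = 3239/67.

P₁ = 3583/67, P₂ = 3239/67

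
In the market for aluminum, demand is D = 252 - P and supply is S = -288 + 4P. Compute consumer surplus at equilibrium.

Consumer surplus = 10368

Equilibrium: 252 - P = -288 + 4P gives P* = 108, Q* = 144.
Demand choke price (D = 0): P = 252.
CS = ½(252 − 108)(144) = 10368.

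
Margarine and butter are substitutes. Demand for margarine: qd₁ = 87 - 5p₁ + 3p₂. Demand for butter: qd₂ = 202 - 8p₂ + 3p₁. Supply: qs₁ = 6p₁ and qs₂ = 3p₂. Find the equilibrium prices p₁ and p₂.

p₁ = 1563/112, p₂ = 2483/112

Market 1: 87 - 5p₁ + 3p₂ = 6p₁ → 11p₁ - 3p₂ = 87.
Market 2: 11p₂ - 3p₁ = 202.
Eliminating p₂: 11×(1) + 3×(2) gives 112p₁ = 1563, so p₁ = 1563/112.
Back-substitute into (2): p₂ = (202 + 3×1563/112) / 11 = 2483/112.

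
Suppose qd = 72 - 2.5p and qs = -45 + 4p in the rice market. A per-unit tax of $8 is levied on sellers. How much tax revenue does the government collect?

Pre-tax equilibrium: p* = 18, q* = 27.
Tax on sellers shifts supply to qs = -45 + 4(p − 8) = -77 + 4p.
72 - 2.5p = -77 + 4p gives buyer price pb = 298/13; sellers receive ps = 298/13 − 8 = 194/13.
New quantity: q = 72 − 2.5(298/13) = 191/13.
Revenue = 8 × 191/13 = 1528/13.

Tax revenue = 1528/13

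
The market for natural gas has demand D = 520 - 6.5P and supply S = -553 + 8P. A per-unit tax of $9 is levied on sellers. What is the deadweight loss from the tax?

Pre-tax equilibrium: P* = 74, Q* = 39.
Tax on sellers shifts supply to S = -553 + 8(P − 9) = -625 + 8P.
520 - 6.5P = -625 + 8P gives buyer price Pb = 2290/29; sellers receive Ps = 2290/29 − 9 = 2029/29.
New quantity: Q = 520 − 6.5(2290/29) = 195/29.
DWL = ½ × 9 × (39 − 195/29) = 4212/29.

Deadweight loss = 4212/29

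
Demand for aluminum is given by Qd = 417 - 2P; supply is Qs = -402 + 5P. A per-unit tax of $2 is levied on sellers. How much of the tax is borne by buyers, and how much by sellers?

Pre-tax equilibrium: P* = 117, Q* = 183.
Tax on sellers shifts supply to Qs = -402 + 5(P − 2) = -412 + 5P.
417 - 2P = -412 + 5P gives buyer price Pb = 829/7; sellers receive Ps = 829/7 − 2 = 815/7.
New quantity: Q = 417 − 2(829/7) = 1261/7.
Buyer burden = 829/7 − 117 = 10/7; seller burden = 117 − 815/7 = 4/7.

Buyers bear 10/7, sellers bear 4/7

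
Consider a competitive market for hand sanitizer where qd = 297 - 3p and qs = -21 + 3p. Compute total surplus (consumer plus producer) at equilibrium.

Total surplus = 6348

Equilibrium: 297 - 3p = -21 + 3p gives p* = 53, q* = 138.
Demand choke price: p = 99; supply starts at p = 7.
CS = ½(99 − 53)(138) = 3174; PS = ½(53 − 7)(138) = 3174.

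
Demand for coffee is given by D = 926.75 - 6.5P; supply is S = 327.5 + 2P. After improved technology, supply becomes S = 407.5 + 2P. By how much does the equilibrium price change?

ΔP = -160/17

Original equilibrium: P* = 70.5, Q* = 468.5.
New equilibrium: 926.75 - 6.5P = 407.5 + 2P, so 519.25 = 8.5P and P' = 2077/34; Q' = 926.75 − 6.5(2077/34) = 18009/34.
Change in price: 2077/34 − 70.5 = -160/17.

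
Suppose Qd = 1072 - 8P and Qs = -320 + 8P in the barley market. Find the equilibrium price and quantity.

P* = 87, Q* = 376

Set Qd = Qs: 1072 - 8P = -320 + 8P.
1392 = 16P, so P* = 87.
Q* = 1072 − 8(87) = 376.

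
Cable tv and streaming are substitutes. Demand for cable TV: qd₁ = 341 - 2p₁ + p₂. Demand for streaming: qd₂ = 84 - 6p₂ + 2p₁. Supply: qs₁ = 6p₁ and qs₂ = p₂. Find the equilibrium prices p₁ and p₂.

p₁ = 2471/54, p₂ = 677/27

Market 1: 341 - 2p₁ + p₂ = 6p₁ → 8p₁ - p₂ = 341.
Market 2: 7p₂ - 2p₁ = 84.
Eliminating p₂: 7×(1) + 1×(2) gives 54p₁ = 2471, so p₁ = 2471/54.
Back-substitute into (2): p₂ = (84 + 2×2471/54) / 7 = 677/27.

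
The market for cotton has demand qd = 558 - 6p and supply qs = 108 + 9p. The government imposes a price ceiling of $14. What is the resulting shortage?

Equilibrium price would be p* = 30, so the ceiling at 14 binds.
At p = 14: qd = 558 − 6(14) = 474, qs = 108 + 9(14) = 234.
Shortage = 474 − 234 = 240.

Shortage = 240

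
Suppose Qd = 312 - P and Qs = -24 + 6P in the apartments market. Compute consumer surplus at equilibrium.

Equilibrium: 312 - P = -24 + 6P gives P* = 48, Q* = 264.
Demand choke price (Qd = 0): P = 312.
CS = ½(312 − 48)(264) = 34848.

Consumer surplus = 34848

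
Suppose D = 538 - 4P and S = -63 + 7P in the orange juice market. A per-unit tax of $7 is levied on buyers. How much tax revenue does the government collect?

Pre-tax equilibrium: P* = 601/11, Q* = 3514/11.
Tax on buyers shifts demand to D = 538 − 4(P + 7) = 510 - 4P.
510 - 4P = -63 + 7P gives seller price Ps = 573/11; buyers pay Pb = 573/11 + 7 = 650/11.
New quantity: Q = 538 − 4(650/11) = 3318/11.
Revenue = 7 × 3318/11 = 23226/11.

Tax revenue = 23226/11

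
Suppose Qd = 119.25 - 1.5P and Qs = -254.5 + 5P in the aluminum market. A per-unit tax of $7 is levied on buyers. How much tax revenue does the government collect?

Tax revenue = 2268/13

Pre-tax equilibrium: P* = 57.5, Q* = 33.
Tax on buyers shifts demand to Qd = 119.25 − 1.5(P + 7) = 108.75 - 1.5P.
108.75 - 1.5P = -254.5 + 5P gives seller price Ps = 1453/26; buyers pay Pb = 1453/26 + 7 = 1635/26.
New quantity: Q = 119.25 − 1.5(1635/26) = 324/13.
Revenue = 7 × 324/13 = 2268/13.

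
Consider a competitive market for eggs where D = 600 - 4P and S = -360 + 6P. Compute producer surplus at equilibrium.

Producer surplus = 3888

Equilibrium: 600 - 4P = -360 + 6P gives P* = 96, Q* = 216.
Supply starts at P = 60 (where S = 0).
PS = ½(96 − 60)(216) = 3888.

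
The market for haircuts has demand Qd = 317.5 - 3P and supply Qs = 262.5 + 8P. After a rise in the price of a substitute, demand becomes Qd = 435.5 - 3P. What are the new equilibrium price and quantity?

Original equilibrium: P* = 5, Q* = 302.5.
New equilibrium: 435.5 - 3P = 262.5 + 8P, so 173 = 11P and P' = 173/11; Q' = 435.5 − 3(173/11) = 8543/22.

P' = 173/11, Q' = 8543/22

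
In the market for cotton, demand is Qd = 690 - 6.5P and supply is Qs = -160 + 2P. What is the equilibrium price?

P* = 100

Set Qd = Qs: 690 - 6.5P = -160 + 2P.
850 = 8.5P, so P* = 100.
Q* = 690 − 6.5(100) = 40.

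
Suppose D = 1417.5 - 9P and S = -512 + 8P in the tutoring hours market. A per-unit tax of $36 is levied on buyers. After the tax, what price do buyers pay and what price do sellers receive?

Buyers pay 4435/34, sellers receive 3211/34

Pre-tax equilibrium: P* = 113.5, Q* = 396.
Tax on buyers shifts demand to D = 1417.5 − 9(P + 36) = 1093.5 - 9P.
1093.5 - 9P = -512 + 8P gives seller price Ps = 3211/34; buyers pay Pb = 3211/34 + 36 = 4435/34.
New quantity: Q = 1417.5 − 9(4435/34) = 4140/17.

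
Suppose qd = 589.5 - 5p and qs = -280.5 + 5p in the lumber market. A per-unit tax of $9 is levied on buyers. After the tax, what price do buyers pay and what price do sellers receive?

Buyers pay $91.5, sellers receive $82.5

Pre-tax equilibrium: p* = 87, q* = 154.5.
Tax on buyers shifts demand to qd = 589.5 − 5(p + 9) = 544.5 - 5p.
544.5 - 5p = -280.5 + 5p gives seller price ps = 82.5; buyers pay pb = 82.5 + 9 = 91.5.
New quantity: q = 589.5 − 5(91.5) = 132.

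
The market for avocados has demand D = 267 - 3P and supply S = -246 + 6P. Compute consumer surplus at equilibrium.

Equilibrium: 267 - 3P = -246 + 6P gives P* = 57, Q* = 96.
Demand choke price (D = 0): P = 89.
CS = ½(89 − 57)(96) = 1536.

Consumer surplus = 1536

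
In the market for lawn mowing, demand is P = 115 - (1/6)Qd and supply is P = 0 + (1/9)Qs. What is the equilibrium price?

Set the two price expressions equal: 115 - (1/6)Q = 0 + (1/9)Q.
115 = (5/18)Q, so Q* = 414.
P* = 115 − (1/6)(414) = 46.

P* = 46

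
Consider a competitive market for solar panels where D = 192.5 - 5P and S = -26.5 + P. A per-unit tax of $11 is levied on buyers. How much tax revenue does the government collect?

Tax revenue = 55/6

Pre-tax equilibrium: P* = 36.5, Q* = 10.
Tax on buyers shifts demand to D = 192.5 − 5(P + 11) = 137.5 - 5P.
137.5 - 5P = -26.5 + P gives seller price Ps = 82/3; buyers pay Pb = 82/3 + 11 = 115/3.
New quantity: Q = 192.5 − 5(115/3) = 5/6.
Revenue = 11 × 5/6 = 55/6.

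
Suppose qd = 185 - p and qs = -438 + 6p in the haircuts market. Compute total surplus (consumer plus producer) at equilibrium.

Total surplus = 5376

Equilibrium: 185 - p = -438 + 6p gives p* = 89, q* = 96.
Demand choke price: p = 185; supply starts at p = 73.
CS = ½(185 − 89)(96) = 4608; PS = ½(89 − 73)(96) = 768.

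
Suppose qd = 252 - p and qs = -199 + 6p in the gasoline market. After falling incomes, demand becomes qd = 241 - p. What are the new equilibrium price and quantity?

p' = 440/7, q' = 1247/7

Original equilibrium: p* = 451/7, q* = 1313/7.
New equilibrium: 241 - p = -199 + 6p, so 440 = 7p and p' = 440/7; q' = 241 − 1(440/7) = 1247/7.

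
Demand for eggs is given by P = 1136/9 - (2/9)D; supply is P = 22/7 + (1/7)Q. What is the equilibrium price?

Set the two price expressions equal: 1136/9 - (2/9)Q = 22/7 + (1/7)Q.
7754/63 = (23/63)Q, so Q* = 7754/23.
P* = 1136/9 − (2/9)(7754/23) = 1180/23.

P* = 1180/23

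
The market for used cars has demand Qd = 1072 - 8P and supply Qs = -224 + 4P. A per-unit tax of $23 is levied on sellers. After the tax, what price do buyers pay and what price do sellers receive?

Pre-tax equilibrium: P* = 108, Q* = 208.
Tax on sellers shifts supply to Qs = -224 + 4(P − 23) = -316 + 4P.
1072 - 8P = -316 + 4P gives buyer price Pb = 347/3; sellers receive Ps = 347/3 − 23 = 278/3.
New quantity: Q = 1072 − 8(347/3) = 440/3.

Buyers pay 347/3, sellers receive 278/3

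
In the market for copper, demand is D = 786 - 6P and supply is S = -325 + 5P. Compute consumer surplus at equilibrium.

Equilibrium: 786 - 6P = -325 + 5P gives P* = 101, Q* = 180.
Demand choke price (D = 0): P = 131.
CS = ½(131 − 101)(180) = 2700.

Consumer surplus = 2700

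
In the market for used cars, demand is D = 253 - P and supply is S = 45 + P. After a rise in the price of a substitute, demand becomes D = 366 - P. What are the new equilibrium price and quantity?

P' = 160.5, Q' = 205.5

Original equilibrium: P* = 104, Q* = 149.
New equilibrium: 366 - P = 45 + P, so 321 = 2P and P' = 160.5; Q' = 366 − 1(160.5) = 205.5.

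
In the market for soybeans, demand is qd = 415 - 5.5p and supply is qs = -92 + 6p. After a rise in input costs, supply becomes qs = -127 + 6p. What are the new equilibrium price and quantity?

Original equilibrium: p* = 1014/23, q* = 3968/23.
New equilibrium: 415 - 5.5p = -127 + 6p, so 542 = 11.5p and p' = 1084/23; q' = 415 − 5.5(1084/23) = 3583/23.

p' = 1084/23, q' = 3583/23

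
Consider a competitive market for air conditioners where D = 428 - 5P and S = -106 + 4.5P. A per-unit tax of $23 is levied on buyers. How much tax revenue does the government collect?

Pre-tax equilibrium: P* = 1068/19, Q* = 2792/19.
Tax on buyers shifts demand to D = 428 − 5(P + 23) = 313 - 5P.
313 - 5P = -106 + 4.5P gives seller price Ps = 838/19; buyers pay Pb = 838/19 + 23 = 1275/19.
New quantity: Q = 428 − 5(1275/19) = 1757/19.
Revenue = 23 × 1757/19 = 40411/19.

Tax revenue = 40411/19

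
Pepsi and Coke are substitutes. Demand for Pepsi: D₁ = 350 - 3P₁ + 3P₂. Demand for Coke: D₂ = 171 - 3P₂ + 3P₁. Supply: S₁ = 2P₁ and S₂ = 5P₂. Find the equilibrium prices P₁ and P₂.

Market 1: 350 - 3P₁ + 3P₂ = 2P₁ → 5P₁ - 3P₂ = 350.
Market 2: 8P₂ - 3P₁ = 171.
Eliminating P₂: 8×(1) + 3×(2) gives 31P₁ = 3313, so P₁ = 3313/31.
Back-substitute into (2): P₂ = (171 + 3×3313/31) / 8 = 1905/31.

P₁ = 3313/31, P₂ = 1905/31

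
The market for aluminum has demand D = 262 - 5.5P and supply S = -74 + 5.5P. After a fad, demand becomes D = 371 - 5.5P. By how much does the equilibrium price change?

Original equilibrium: P* = 336/11, Q* = 94.
New equilibrium: 371 - 5.5P = -74 + 5.5P, so 445 = 11P and P' = 445/11; Q' = 371 − 5.5(445/11) = 148.5.
Change in price: 445/11 − 336/11 = 109/11.

ΔP = 109/11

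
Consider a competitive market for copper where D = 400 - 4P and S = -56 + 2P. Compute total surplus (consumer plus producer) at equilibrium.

Total surplus = 3456

Equilibrium: 400 - 4P = -56 + 2P gives P* = 76, Q* = 96.
Demand choke price: P = 100; supply starts at P = 28.
CS = ½(100 − 76)(96) = 1152; PS = ½(76 − 28)(96) = 2304.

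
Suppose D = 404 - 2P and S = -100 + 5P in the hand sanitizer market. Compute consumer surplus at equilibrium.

Equilibrium: 404 - 2P = -100 + 5P gives P* = 72, Q* = 260.
Demand choke price (D = 0): P = 202.
CS = ½(202 − 72)(260) = 16900.

Consumer surplus = 16900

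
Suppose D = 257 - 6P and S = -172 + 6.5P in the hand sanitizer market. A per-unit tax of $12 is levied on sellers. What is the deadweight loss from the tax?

Deadweight loss = 224.64

Pre-tax equilibrium: P* = 34.32, Q* = 51.08.
Tax on sellers shifts supply to S = -172 + 6.5(P − 12) = -250 + 6.5P.
257 - 6P = -250 + 6.5P gives buyer price Pb = 40.56; sellers receive Ps = 40.56 − 12 = 28.56.
New quantity: Q = 257 − 6(40.56) = 13.64.
DWL = ½ × 12 × (51.08 − 13.64) = 224.64.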